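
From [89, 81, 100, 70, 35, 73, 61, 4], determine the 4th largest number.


Sort descending: [100, 89, 81, 73, 70, 61, 35, 4]
The 4th element (1-indexed) is at index 3.
Value = 73
Final answer: 73


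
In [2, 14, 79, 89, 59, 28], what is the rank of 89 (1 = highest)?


Sort descending: [89, 79, 59, 28, 14, 2]
Find 89 in the sorted list.
89 is at position 1.
Final answer: 1


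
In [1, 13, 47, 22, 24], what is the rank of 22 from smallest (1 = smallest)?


Sort ascending: [1, 13, 22, 24, 47]
Find 22 in the sorted list.
22 is at position 3 (1-indexed).
Final answer: 3


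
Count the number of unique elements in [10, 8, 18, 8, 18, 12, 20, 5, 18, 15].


List all unique values:
Distinct values: [5, 8, 10, 12, 15, 18, 20]
Count = 7
Final answer: 7


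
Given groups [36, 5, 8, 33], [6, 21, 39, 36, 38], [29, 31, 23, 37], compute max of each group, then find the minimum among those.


Find max of each group:
  Group 1: [36, 5, 8, 33] -> max = 36
  Group 2: [6, 21, 39, 36, 38] -> max = 39
  Group 3: [29, 31, 23, 37] -> max = 37
Maxes: [36, 39, 37]
Minimum of maxes = 36
Final answer: 36


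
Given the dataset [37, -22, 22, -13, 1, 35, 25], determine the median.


First, sort the list: [-22, -13, 1, 22, 25, 35, 37]
The list has 7 elements (odd count).
The middle index is 3 (0-based), and the element there is 22.
Final answer: 22


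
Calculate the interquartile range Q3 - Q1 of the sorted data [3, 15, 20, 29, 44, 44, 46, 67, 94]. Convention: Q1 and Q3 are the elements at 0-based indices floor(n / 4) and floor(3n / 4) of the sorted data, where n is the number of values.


The data has n = 9 elements.
Q1 index = floor(9 / 4) = floor(2.25) = 2; Q3 index = floor(3 * 9 / 4) = floor(6.75) = 6
Q1 = element at index 2 = 20
Q3 = element at index 6 = 46
IQR = 46 - 20 = 26
Final answer: 26


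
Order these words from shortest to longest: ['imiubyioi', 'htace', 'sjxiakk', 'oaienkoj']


Compute lengths:
  'imiubyioi' has length 9
  'htace' has length 5
  'sjxiakk' has length 7
  'oaienkoj' has length 8
Lengths in increasing order: 5 < 7 < 8 < 9
Listing the words in that order gives the answer.
Final answer: ['htace', 'sjxiakk', 'oaienkoj', 'imiubyioi']


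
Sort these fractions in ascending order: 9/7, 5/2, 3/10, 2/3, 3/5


Convert to decimal for comparison:
  9/7 = 1.2857
  5/2 = 2.5
  3/10 = 0.3
  2/3 = 0.6667
  3/5 = 0.6
Decimals in increasing order: 0.3 < 0.6 < 0.6667 < 1.2857 < 2.5
Writing each back as its fraction gives the sorted order.
Final answer: 3/10, 3/5, 2/3, 9/7, 5/2


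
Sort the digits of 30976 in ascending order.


The number 30976 has digits: 3, 0, 9, 7, 6
Sorted: 0, 3, 6, 7, 9
Joining the sorted digits gives the result.
Final answer: 03679


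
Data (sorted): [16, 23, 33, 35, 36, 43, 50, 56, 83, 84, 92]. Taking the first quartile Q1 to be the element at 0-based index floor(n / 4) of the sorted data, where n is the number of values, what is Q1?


The list has n = 11 elements.
Q1 index = floor(11 / 4) = floor(2.75) = 2
Counting from index 0 in the sorted data, the element at index 2 is 33.
Final answer: 33


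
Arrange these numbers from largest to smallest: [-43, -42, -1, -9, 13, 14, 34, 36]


Original list: [-43, -42, -1, -9, 13, 14, 34, 36]
Repeatedly take the largest remaining element:
  Remaining [-43, -42, -1, -9, 13, 14, 34, 36] -> largest is 36
  Remaining [-43, -42, -1, -9, 13, 14, 34] -> largest is 34
  Remaining [-43, -42, -1, -9, 13, 14] -> largest is 14
  Remaining [-43, -42, -1, -9, 13] -> largest is 13
  Remaining [-43, -42, -1, -9] -> largest is -1
  Remaining [-43, -42, -9] -> largest is -9
  Remaining [-43, -42] -> largest is -42
  Remaining [-43] -> largest is -43
Collecting the picks in order gives the descending list.
Final answer: [36, 34, 14, 13, -1, -9, -42, -43]


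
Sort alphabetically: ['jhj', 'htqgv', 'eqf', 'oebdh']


Compare strings character by character (the first differing letter decides):
  'eqf' < 'htqgv' since 'e' < 'h' at position 1
  'htqgv' < 'jhj' since 'h' < 'j' at position 1
  'jhj' < 'oebdh' since 'j' < 'o' at position 1
Chaining these comparisons gives the alphabetical order.
Final answer: ['eqf', 'htqgv', 'jhj', 'oebdh']


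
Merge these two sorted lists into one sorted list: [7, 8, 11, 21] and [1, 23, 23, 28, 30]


List A: [7, 8, 11, 21]
List B: [1, 23, 23, 28, 30]
Repeatedly compare the front elements and take the smaller:
  7 vs 1 -> take 1
  7 vs 23 -> take 7
  8 vs 23 -> take 8
  11 vs 23 -> take 11
  21 vs 23 -> take 21
  A is exhausted; append the rest of B: [23, 23, 28, 30]
Final answer: [1, 7, 8, 11, 21, 23, 23, 28, 30]


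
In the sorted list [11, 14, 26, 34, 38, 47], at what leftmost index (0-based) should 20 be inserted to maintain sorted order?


List is sorted: [11, 14, 26, 34, 38, 47]
We need the leftmost position where 20 can be inserted, i.e. the first index whose element is >= 20 (or the end of the list if none is).
Binary search with low=0, high=6 (0-based indices):
  low=0, high=6, mid=3: a[3]=34 >= 20, so high = 3
  low=0, high=3, mid=1: a[1]=14 < 20, so low = 2
  low=2, high=3, mid=2: a[2]=26 >= 20, so high = 2
Now low = high = 2, so the insertion index is 2.
Final answer: 2


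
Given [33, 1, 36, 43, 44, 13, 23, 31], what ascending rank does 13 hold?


Sort ascending: [1, 13, 23, 31, 33, 36, 43, 44]
Find 13 in the sorted list.
13 is at position 2 (1-indexed).
Final answer: 2


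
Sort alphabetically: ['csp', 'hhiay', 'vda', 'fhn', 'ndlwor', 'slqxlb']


Compare strings character by character (the first differing letter decides):
  'csp' < 'fhn' since 'c' < 'f' at position 1
  'fhn' < 'hhiay' since 'f' < 'h' at position 1
  'hhiay' < 'ndlwor' since 'h' < 'n' at position 1
  'ndlwor' < 'slqxlb' since 'n' < 's' at position 1
  'slqxlb' < 'vda' since 's' < 'v' at position 1
Chaining these comparisons gives the alphabetical order.
Final answer: ['csp', 'fhn', 'hhiay', 'ndlwor', 'slqxlb', 'vda']


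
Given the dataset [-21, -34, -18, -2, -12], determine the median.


First, sort the list: [-34, -21, -18, -12, -2]
The list has 5 elements (odd count).
The middle index is 2 (0-based), and the element there is -18.
Final answer: -18


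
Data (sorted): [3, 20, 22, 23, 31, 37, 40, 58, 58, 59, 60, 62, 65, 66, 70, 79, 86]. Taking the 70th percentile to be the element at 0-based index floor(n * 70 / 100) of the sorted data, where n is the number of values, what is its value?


The dataset has n = 17 elements.
Index = floor(17 * 70 / 100) = floor(1190 / 100) = floor(11.9) = 11
Counting from index 0 in the sorted data, the element at index 11 is 62.
Final answer: 62


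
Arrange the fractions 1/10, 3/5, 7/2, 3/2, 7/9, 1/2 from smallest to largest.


Convert to decimal for comparison:
  1/10 = 0.1
  3/5 = 0.6
  7/2 = 3.5
  3/2 = 1.5
  7/9 = 0.7778
  1/2 = 0.5
Decimals in increasing order: 0.1 < 0.5 < 0.6 < 0.7778 < 1.5 < 3.5
Writing each back as its fraction gives the sorted order.
Final answer: 1/10, 1/2, 3/5, 7/9, 3/2, 7/2


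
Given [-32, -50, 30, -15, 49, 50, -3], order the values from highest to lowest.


Original list: [-32, -50, 30, -15, 49, 50, -3]
Repeatedly take the largest remaining element:
  Remaining [-32, -50, 30, -15, 49, 50, -3] -> largest is 50
  Remaining [-32, -50, 30, -15, 49, -3] -> largest is 49
  Remaining [-32, -50, 30, -15, -3] -> largest is 30
  Remaining [-32, -50, -15, -3] -> largest is -3
  Remaining [-32, -50, -15] -> largest is -15
  Remaining [-32, -50] -> largest is -32
  Remaining [-50] -> largest is -50
Collecting the picks in order gives the descending list.
Final answer: [50, 49, 30, -3, -15, -32, -50]


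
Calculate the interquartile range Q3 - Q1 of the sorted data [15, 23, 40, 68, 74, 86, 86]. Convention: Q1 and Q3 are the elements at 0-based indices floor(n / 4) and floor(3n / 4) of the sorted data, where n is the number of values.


The data has n = 7 elements.
Q1 index = floor(7 / 4) = floor(1.75) = 1; Q3 index = floor(3 * 7 / 4) = floor(5.25) = 5
Q1 = element at index 1 = 23
Q3 = element at index 5 = 86
IQR = 86 - 23 = 63
Final answer: 63


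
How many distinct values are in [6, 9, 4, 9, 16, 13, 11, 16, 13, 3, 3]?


List all unique values:
Distinct values: [3, 4, 6, 9, 11, 13, 16]
Count = 7
Final answer: 7


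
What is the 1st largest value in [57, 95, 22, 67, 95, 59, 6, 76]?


Sort descending: [95, 95, 76, 67, 59, 57, 22, 6]
The 1st element (1-indexed) is at index 0.
Value = 95
Final answer: 95


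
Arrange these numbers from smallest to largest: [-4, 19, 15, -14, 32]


Original list: [-4, 19, 15, -14, 32]
Repeatedly take the smallest remaining element:
  Remaining [-4, 19, 15, -14, 32] -> smallest is -14
  Remaining [-4, 19, 15, 32] -> smallest is -4
  Remaining [19, 15, 32] -> smallest is 15
  Remaining [19, 32] -> smallest is 19
  Remaining [32] -> smallest is 32
Collecting the picks in order gives the sorted list.
Final answer: [-14, -4, 15, 19, 32]


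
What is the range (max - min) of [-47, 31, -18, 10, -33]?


Maximum value: 31
Minimum value: -47
Range = 31 - (-47) = 78
Final answer: 78


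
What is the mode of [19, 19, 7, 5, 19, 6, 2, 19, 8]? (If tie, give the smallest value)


Count the frequency of each value:
  2 appears 1 time(s)
  5 appears 1 time(s)
  6 appears 1 time(s)
  7 appears 1 time(s)
  8 appears 1 time(s)
  19 appears 4 time(s)
Maximum frequency is 4.
Only 19 reaches that frequency, so it is the mode.
Final answer: 19


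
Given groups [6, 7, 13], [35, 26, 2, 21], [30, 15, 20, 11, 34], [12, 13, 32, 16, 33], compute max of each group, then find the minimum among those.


Find max of each group:
  Group 1: [6, 7, 13] -> max = 13
  Group 2: [35, 26, 2, 21] -> max = 35
  Group 3: [30, 15, 20, 11, 34] -> max = 34
  Group 4: [12, 13, 32, 16, 33] -> max = 33
Maxes: [13, 35, 34, 33]
Minimum of maxes = 13
Final answer: 13


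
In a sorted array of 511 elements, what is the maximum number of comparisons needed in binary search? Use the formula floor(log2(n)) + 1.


Binary search halves the search space each step.
Maximum comparisons = floor(log2(511)) + 1
log2(511) = 8.9972
floor(log2(511)) = 8, so 8 + 1 = 9
Final answer: 9


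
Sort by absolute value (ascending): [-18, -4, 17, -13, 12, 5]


Compute absolute values:
  |-18| = 18
  |-4| = 4
  |17| = 17
  |-13| = 13
  |12| = 12
  |5| = 5
Absolute values in increasing order: 4 < 5 < 12 < 13 < 17 < 18
Listing the original numbers in that order gives the answer.
Final answer: [-4, 5, 12, -13, 17, -18]


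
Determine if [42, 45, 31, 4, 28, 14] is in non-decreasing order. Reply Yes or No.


Check consecutive pairs:
  42 <= 45? True
  45 <= 31? False
  31 <= 4? False
  4 <= 28? True
  28 <= 14? False
3 consecutive pair(s) are out of order, so the list is not sorted.
Final answer: No


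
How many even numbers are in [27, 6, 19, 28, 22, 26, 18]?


Check each element:
  27 is odd
  6 is even
  19 is odd
  28 is even
  22 is even
  26 is even
  18 is even
Evens: [6, 28, 22, 26, 18]
Count of evens = 5
Final answer: 5


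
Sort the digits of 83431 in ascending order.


The number 83431 has digits: 8, 3, 4, 3, 1
Sorted: 1, 3, 3, 4, 8
Joining the sorted digits gives the result.
Final answer: 13348


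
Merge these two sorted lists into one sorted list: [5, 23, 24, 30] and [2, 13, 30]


List A: [5, 23, 24, 30]
List B: [2, 13, 30]
Repeatedly compare the front elements and take the smaller:
  5 vs 2 -> take 2
  5 vs 13 -> take 5
  23 vs 13 -> take 13
  23 vs 30 -> take 23
  24 vs 30 -> take 24
  30 vs 30 -> take 30
  A is exhausted; append the rest of B: [30]
Final answer: [2, 5, 13, 23, 24, 30, 30]


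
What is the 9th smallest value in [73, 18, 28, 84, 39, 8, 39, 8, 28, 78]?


Sort ascending: [8, 8, 18, 28, 28, 39, 39, 73, 78, 84]
The 9th element (1-indexed) is at index 8.
Value = 78
Final answer: 78


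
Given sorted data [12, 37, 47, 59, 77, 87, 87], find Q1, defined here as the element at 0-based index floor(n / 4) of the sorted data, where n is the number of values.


The list has n = 7 elements.
Q1 index = floor(7 / 4) = floor(1.75) = 1
Counting from index 0 in the sorted data, the element at index 1 is 37.
Final answer: 37


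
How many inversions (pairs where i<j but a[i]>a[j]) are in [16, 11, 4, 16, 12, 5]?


For each element, count the later elements that are smaller than it:
  16 (index 0): smaller elements after it = [11, 4, 12, 5] -> 4
  11 (index 1): smaller elements after it = [4, 5] -> 2
  4 (index 2): smaller elements after it = [] -> 0
  16 (index 3): smaller elements after it = [12, 5] -> 2
  12 (index 4): smaller elements after it = [5] -> 1
Total inversions = 4 + 2 + 0 + 2 + 1 = 9
Final answer: 9


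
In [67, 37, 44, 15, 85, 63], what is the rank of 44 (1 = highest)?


Sort descending: [85, 67, 63, 44, 37, 15]
Find 44 in the sorted list.
44 is at position 4.
Final answer: 4


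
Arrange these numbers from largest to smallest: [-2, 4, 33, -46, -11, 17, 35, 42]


Original list: [-2, 4, 33, -46, -11, 17, 35, 42]
Repeatedly take the largest remaining element:
  Remaining [-2, 4, 33, -46, -11, 17, 35, 42] -> largest is 42
  Remaining [-2, 4, 33, -46, -11, 17, 35] -> largest is 35
  Remaining [-2, 4, 33, -46, -11, 17] -> largest is 33
  Remaining [-2, 4, -46, -11, 17] -> largest is 17
  Remaining [-2, 4, -46, -11] -> largest is 4
  Remaining [-2, -46, -11] -> largest is -2
  Remaining [-46, -11] -> largest is -11
  Remaining [-46] -> largest is -46
Collecting the picks in order gives the descending list.
Final answer: [42, 35, 33, 17, 4, -2, -11, -46]


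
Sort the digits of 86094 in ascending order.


The number 86094 has digits: 8, 6, 0, 9, 4
Sorted: 0, 4, 6, 8, 9
Joining the sorted digits gives the result.
Final answer: 04689


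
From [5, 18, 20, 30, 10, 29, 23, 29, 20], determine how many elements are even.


Check each element:
  5 is odd
  18 is even
  20 is even
  30 is even
  10 is even
  29 is odd
  23 is odd
  29 is odd
  20 is even
Evens: [18, 20, 30, 10, 20]
Count of evens = 5
Final answer: 5


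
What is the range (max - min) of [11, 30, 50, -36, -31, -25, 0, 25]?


Maximum value: 50
Minimum value: -36
Range = 50 - (-36) = 86
Final answer: 86


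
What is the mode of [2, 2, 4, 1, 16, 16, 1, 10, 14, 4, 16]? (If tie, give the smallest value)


Count the frequency of each value:
  1 appears 2 time(s)
  2 appears 2 time(s)
  4 appears 2 time(s)
  10 appears 1 time(s)
  14 appears 1 time(s)
  16 appears 3 time(s)
Maximum frequency is 3.
Only 16 reaches that frequency, so it is the mode.
Final answer: 16


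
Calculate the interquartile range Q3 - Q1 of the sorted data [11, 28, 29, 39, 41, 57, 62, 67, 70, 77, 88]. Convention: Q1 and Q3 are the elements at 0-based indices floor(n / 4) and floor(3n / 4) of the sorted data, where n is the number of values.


The data has n = 11 elements.
Q1 index = floor(11 / 4) = floor(2.75) = 2; Q3 index = floor(3 * 11 / 4) = floor(8.25) = 8
Q1 = element at index 2 = 29
Q3 = element at index 8 = 70
IQR = 70 - 29 = 41
Final answer: 41


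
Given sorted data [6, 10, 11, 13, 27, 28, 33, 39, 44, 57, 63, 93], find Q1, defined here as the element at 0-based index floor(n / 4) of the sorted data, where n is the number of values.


The list has n = 12 elements.
Q1 index = floor(12 / 4) = floor(3) = 3
Counting from index 0 in the sorted data, the element at index 3 is 13.
Final answer: 13


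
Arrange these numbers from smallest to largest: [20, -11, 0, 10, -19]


Original list: [20, -11, 0, 10, -19]
Repeatedly take the smallest remaining element:
  Remaining [20, -11, 0, 10, -19] -> smallest is -19
  Remaining [20, -11, 0, 10] -> smallest is -11
  Remaining [20, 0, 10] -> smallest is 0
  Remaining [20, 10] -> smallest is 10
  Remaining [20] -> smallest is 20
Collecting the picks in order gives the sorted list.
Final answer: [-19, -11, 0, 10, 20]


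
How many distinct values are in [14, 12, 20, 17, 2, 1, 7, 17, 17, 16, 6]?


List all unique values:
Distinct values: [1, 2, 6, 7, 12, 14, 16, 17, 20]
Count = 9
Final answer: 9


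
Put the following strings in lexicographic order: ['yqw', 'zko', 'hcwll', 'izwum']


Compare strings character by character (the first differing letter decides):
  'hcwll' < 'izwum' since 'h' < 'i' at position 1
  'izwum' < 'yqw' since 'i' < 'y' at position 1
  'yqw' < 'zko' since 'y' < 'z' at position 1
Chaining these comparisons gives the alphabetical order.
Final answer: ['hcwll', 'izwum', 'yqw', 'zko']


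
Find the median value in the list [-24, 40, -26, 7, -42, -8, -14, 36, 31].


First, sort the list: [-42, -26, -24, -14, -8, 7, 31, 36, 40]
The list has 9 elements (odd count).
The middle index is 4 (0-based), and the element there is -8.
Final answer: -8


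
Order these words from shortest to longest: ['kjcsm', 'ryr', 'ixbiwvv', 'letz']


Compute lengths:
  'kjcsm' has length 5
  'ryr' has length 3
  'ixbiwvv' has length 7
  'letz' has length 4
Lengths in increasing order: 3 < 4 < 5 < 7
Listing the words in that order gives the answer.
Final answer: ['ryr', 'letz', 'kjcsm', 'ixbiwvv']


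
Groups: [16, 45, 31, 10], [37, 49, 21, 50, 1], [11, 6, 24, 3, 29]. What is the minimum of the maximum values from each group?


Find max of each group:
  Group 1: [16, 45, 31, 10] -> max = 45
  Group 2: [37, 49, 21, 50, 1] -> max = 50
  Group 3: [11, 6, 24, 3, 29] -> max = 29
Maxes: [45, 50, 29]
Minimum of maxes = 29
Final answer: 29


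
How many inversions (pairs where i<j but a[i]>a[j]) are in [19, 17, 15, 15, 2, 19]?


For each element, count the later elements that are smaller than it:
  19 (index 0): smaller elements after it = [17, 15, 15, 2] -> 4
  17 (index 1): smaller elements after it = [15, 15, 2] -> 3
  15 (index 2): smaller elements after it = [2] -> 1
  15 (index 3): smaller elements after it = [2] -> 1
  2 (index 4): smaller elements after it = [] -> 0
Total inversions = 4 + 3 + 1 + 1 + 0 = 9
Final answer: 9


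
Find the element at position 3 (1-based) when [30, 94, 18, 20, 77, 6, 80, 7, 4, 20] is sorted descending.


Sort descending: [94, 80, 77, 30, 20, 20, 18, 7, 6, 4]
The 3rd element (1-indexed) is at index 2.
Value = 77
Final answer: 77


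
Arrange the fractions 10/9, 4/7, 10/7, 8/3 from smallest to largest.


Convert to decimal for comparison:
  10/9 = 1.1111
  4/7 = 0.5714
  10/7 = 1.4286
  8/3 = 2.6667
Decimals in increasing order: 0.5714 < 1.1111 < 1.4286 < 2.6667
Writing each back as its fraction gives the sorted order.
Final answer: 4/7, 10/9, 10/7, 8/3


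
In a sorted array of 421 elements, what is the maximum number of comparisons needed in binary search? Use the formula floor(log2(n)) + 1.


Binary search halves the search space each step.
Maximum comparisons = floor(log2(421)) + 1
log2(421) = 8.7177
floor(log2(421)) = 8, so 8 + 1 = 9
Final answer: 9


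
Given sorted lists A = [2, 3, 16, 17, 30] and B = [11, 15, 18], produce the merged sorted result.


List A: [2, 3, 16, 17, 30]
List B: [11, 15, 18]
Repeatedly compare the front elements and take the smaller:
  2 vs 11 -> take 2
  3 vs 11 -> take 3
  16 vs 11 -> take 11
  16 vs 15 -> take 15
  16 vs 18 -> take 16
  17 vs 18 -> take 17
  30 vs 18 -> take 18
  B is exhausted; append the rest of A: [30]
Final answer: [2, 3, 11, 15, 16, 17, 18, 30]


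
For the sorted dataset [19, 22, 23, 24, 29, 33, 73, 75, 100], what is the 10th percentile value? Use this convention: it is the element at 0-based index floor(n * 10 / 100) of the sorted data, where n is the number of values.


The dataset has n = 9 elements.
Index = floor(9 * 10 / 100) = floor(90 / 100) = floor(0.9) = 0
Counting from index 0 in the sorted data, the element at index 0 is 19.
Final answer: 19


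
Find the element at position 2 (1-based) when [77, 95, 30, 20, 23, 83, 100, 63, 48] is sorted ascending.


Sort ascending: [20, 23, 30, 48, 63, 77, 83, 95, 100]
The 2nd element (1-indexed) is at index 1.
Value = 23
Final answer: 23


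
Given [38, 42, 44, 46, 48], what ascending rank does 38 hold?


Sort ascending: [38, 42, 44, 46, 48]
Find 38 in the sorted list.
38 is at position 1 (1-indexed).
Final answer: 1


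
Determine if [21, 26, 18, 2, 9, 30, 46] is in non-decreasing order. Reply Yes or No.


Check consecutive pairs:
  21 <= 26? True
  26 <= 18? False
  18 <= 2? False
  2 <= 9? True
  9 <= 30? True
  30 <= 46? True
2 consecutive pair(s) are out of order, so the list is not sorted.
Final answer: No


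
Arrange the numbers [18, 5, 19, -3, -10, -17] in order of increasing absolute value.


Compute absolute values:
  |18| = 18
  |5| = 5
  |19| = 19
  |-3| = 3
  |-10| = 10
  |-17| = 17
Absolute values in increasing order: 3 < 5 < 10 < 17 < 18 < 19
Listing the original numbers in that order gives the answer.
Final answer: [-3, 5, -10, -17, 18, 19]


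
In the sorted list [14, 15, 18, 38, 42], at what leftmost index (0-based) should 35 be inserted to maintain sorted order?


List is sorted: [14, 15, 18, 38, 42]
We need the leftmost position where 35 can be inserted, i.e. the first index whose element is >= 35 (or the end of the list if none is).
Binary search with low=0, high=5 (0-based indices):
  low=0, high=5, mid=2: a[2]=18 < 35, so low = 3
  low=3, high=5, mid=4: a[4]=42 >= 35, so high = 4
  low=3, high=4, mid=3: a[3]=38 >= 35, so high = 3
Now low = high = 3, so the insertion index is 3.
Final answer: 3


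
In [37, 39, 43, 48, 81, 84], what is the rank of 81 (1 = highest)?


Sort descending: [84, 81, 48, 43, 39, 37]
Find 81 in the sorted list.
81 is at position 2.
Final answer: 2


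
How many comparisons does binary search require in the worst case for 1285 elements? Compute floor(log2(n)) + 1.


Binary search halves the search space each step.
Maximum comparisons = floor(log2(1285)) + 1
log2(1285) = 10.3276
floor(log2(1285)) = 10, so 10 + 1 = 11
Final answer: 11


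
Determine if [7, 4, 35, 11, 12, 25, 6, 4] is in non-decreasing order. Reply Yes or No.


Check consecutive pairs:
  7 <= 4? False
  4 <= 35? True
  35 <= 11? False
  11 <= 12? True
  12 <= 25? True
  25 <= 6? False
  6 <= 4? False
4 consecutive pair(s) are out of order, so the list is not sorted.
Final answer: No


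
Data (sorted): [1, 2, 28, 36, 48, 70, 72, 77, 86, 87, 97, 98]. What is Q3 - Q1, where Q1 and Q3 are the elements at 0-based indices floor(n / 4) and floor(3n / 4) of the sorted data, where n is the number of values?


The data has n = 12 elements.
Q1 index = floor(12 / 4) = floor(3) = 3; Q3 index = floor(3 * 12 / 4) = floor(9) = 9
Q1 = element at index 3 = 36
Q3 = element at index 9 = 87
IQR = 87 - 36 = 51
Final answer: 51


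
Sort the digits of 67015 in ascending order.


The number 67015 has digits: 6, 7, 0, 1, 5
Sorted: 0, 1, 5, 6, 7
Joining the sorted digits gives the result.
Final answer: 01567


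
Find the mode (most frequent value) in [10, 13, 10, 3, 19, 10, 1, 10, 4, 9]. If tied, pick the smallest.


Count the frequency of each value:
  1 appears 1 time(s)
  3 appears 1 time(s)
  4 appears 1 time(s)
  9 appears 1 time(s)
  10 appears 4 time(s)
  13 appears 1 time(s)
  19 appears 1 time(s)
Maximum frequency is 4.
Only 10 reaches that frequency, so it is the mode.
Final answer: 10


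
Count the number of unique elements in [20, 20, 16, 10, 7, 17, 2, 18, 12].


List all unique values:
Distinct values: [2, 7, 10, 12, 16, 17, 18, 20]
Count = 8
Final answer: 8


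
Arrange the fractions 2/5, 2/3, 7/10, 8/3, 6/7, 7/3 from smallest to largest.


Convert to decimal for comparison:
  2/5 = 0.4
  2/3 = 0.6667
  7/10 = 0.7
  8/3 = 2.6667
  6/7 = 0.8571
  7/3 = 2.3333
Decimals in increasing order: 0.4 < 0.6667 < 0.7 < 0.8571 < 2.3333 < 2.6667
Writing each back as its fraction gives the sorted order.
Final answer: 2/5, 2/3, 7/10, 6/7, 7/3, 8/3


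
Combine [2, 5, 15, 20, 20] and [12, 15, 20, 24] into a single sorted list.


List A: [2, 5, 15, 20, 20]
List B: [12, 15, 20, 24]
Repeatedly compare the front elements and take the smaller:
  2 vs 12 -> take 2
  5 vs 12 -> take 5
  15 vs 12 -> take 12
  15 vs 15 -> take 15
  20 vs 15 -> take 15
  20 vs 20 -> take 20
  20 vs 20 -> take 20
  A is exhausted; append the rest of B: [20, 24]
Final answer: [2, 5, 12, 15, 15, 20, 20, 20, 24]


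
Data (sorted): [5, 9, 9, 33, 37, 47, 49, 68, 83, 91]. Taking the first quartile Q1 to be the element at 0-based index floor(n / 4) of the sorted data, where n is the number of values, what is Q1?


The list has n = 10 elements.
Q1 index = floor(10 / 4) = floor(2.5) = 2
Counting from index 0 in the sorted data, the element at index 2 is 9.
Final answer: 9


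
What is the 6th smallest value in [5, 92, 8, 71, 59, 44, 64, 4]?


Sort ascending: [4, 5, 8, 44, 59, 64, 71, 92]
The 6th element (1-indexed) is at index 5.
Value = 64
Final answer: 64


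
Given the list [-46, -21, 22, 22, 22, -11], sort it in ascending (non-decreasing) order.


Original list: [-46, -21, 22, 22, 22, -11]
Repeatedly take the smallest remaining element:
  Remaining [-46, -21, 22, 22, 22, -11] -> smallest is -46
  Remaining [-21, 22, 22, 22, -11] -> smallest is -21
  Remaining [22, 22, 22, -11] -> smallest is -11
  Remaining [22, 22, 22] -> smallest is 22
  Remaining [22, 22] -> smallest is 22
  Remaining [22] -> smallest is 22
Collecting the picks in order gives the sorted list.
Final answer: [-46, -21, -11, 22, 22, 22]


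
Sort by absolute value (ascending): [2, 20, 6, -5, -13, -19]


Compute absolute values:
  |2| = 2
  |20| = 20
  |6| = 6
  |-5| = 5
  |-13| = 13
  |-19| = 19
Absolute values in increasing order: 2 < 5 < 6 < 13 < 19 < 20
Listing the original numbers in that order gives the answer.
Final answer: [2, -5, 6, -13, -19, 20]


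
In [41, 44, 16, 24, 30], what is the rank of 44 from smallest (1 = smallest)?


Sort ascending: [16, 24, 30, 41, 44]
Find 44 in the sorted list.
44 is at position 5 (1-indexed).
Final answer: 5


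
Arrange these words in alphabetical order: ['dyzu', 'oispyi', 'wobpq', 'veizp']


Compare strings character by character (the first differing letter decides):
  'dyzu' < 'oispyi' since 'd' < 'o' at position 1
  'oispyi' < 'veizp' since 'o' < 'v' at position 1
  'veizp' < 'wobpq' since 'v' < 'w' at position 1
Chaining these comparisons gives the alphabetical order.
Final answer: ['dyzu', 'oispyi', 'veizp', 'wobpq']


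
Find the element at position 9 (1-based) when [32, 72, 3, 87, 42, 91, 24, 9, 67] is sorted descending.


Sort descending: [91, 87, 72, 67, 42, 32, 24, 9, 3]
The 9th element (1-indexed) is at index 8.
Value = 3
Final answer: 3


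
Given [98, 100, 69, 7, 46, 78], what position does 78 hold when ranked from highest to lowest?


Sort descending: [100, 98, 78, 69, 46, 7]
Find 78 in the sorted list.
78 is at position 3.
Final answer: 3


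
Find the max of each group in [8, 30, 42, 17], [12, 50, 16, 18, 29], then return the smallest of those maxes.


Find max of each group:
  Group 1: [8, 30, 42, 17] -> max = 42
  Group 2: [12, 50, 16, 18, 29] -> max = 50
Maxes: [42, 50]
Minimum of maxes = 42
Final answer: 42


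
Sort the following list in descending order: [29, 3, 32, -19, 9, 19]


Original list: [29, 3, 32, -19, 9, 19]
Repeatedly take the largest remaining element:
  Remaining [29, 3, 32, -19, 9, 19] -> largest is 32
  Remaining [29, 3, -19, 9, 19] -> largest is 29
  Remaining [3, -19, 9, 19] -> largest is 19
  Remaining [3, -19, 9] -> largest is 9
  Remaining [3, -19] -> largest is 3
  Remaining [-19] -> largest is -19
Collecting the picks in order gives the descending list.
Final answer: [32, 29, 19, 9, 3, -19]


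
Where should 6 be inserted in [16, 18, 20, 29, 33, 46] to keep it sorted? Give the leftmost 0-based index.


List is sorted: [16, 18, 20, 29, 33, 46]
We need the leftmost position where 6 can be inserted, i.e. the first index whose element is >= 6 (or the end of the list if none is).
Binary search with low=0, high=6 (0-based indices):
  low=0, high=6, mid=3: a[3]=29 >= 6, so high = 3
  low=0, high=3, mid=1: a[1]=18 >= 6, so high = 1
  low=0, high=1, mid=0: a[0]=16 >= 6, so high = 0
Now low = high = 0, so the insertion index is 0.
Final answer: 0


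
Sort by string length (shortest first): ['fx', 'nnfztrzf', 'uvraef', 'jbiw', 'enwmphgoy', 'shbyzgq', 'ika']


Compute lengths:
  'fx' has length 2
  'nnfztrzf' has length 8
  'uvraef' has length 6
  'jbiw' has length 4
  'enwmphgoy' has length 9
  'shbyzgq' has length 7
  'ika' has length 3
Lengths in increasing order: 2 < 3 < 4 < 6 < 7 < 8 < 9
Listing the words in that order gives the answer.
Final answer: ['fx', 'ika', 'jbiw', 'uvraef', 'shbyzgq', 'nnfztrzf', 'enwmphgoy']


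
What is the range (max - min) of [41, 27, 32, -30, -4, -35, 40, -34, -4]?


Maximum value: 41
Minimum value: -35
Range = 41 - (-35) = 76
Final answer: 76


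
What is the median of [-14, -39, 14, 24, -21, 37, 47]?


First, sort the list: [-39, -21, -14, 14, 24, 37, 47]
The list has 7 elements (odd count).
The middle index is 3 (0-based), and the element there is 14.
Final answer: 14


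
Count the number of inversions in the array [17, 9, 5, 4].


For each element, count the later elements that are smaller than it:
  17 (index 0): smaller elements after it = [9, 5, 4] -> 3
  9 (index 1): smaller elements after it = [5, 4] -> 2
  5 (index 2): smaller elements after it = [4] -> 1
Total inversions = 3 + 2 + 1 = 6
Final answer: 6


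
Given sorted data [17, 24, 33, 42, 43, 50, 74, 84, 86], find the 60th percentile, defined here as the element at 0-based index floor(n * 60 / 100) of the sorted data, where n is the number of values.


The dataset has n = 9 elements.
Index = floor(9 * 60 / 100) = floor(540 / 100) = floor(5.4) = 5
Counting from index 0 in the sorted data, the element at index 5 is 50.
Final answer: 50


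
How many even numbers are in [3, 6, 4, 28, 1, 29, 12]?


Check each element:
  3 is odd
  6 is even
  4 is even
  28 is even
  1 is odd
  29 is odd
  12 is even
Evens: [6, 4, 28, 12]
Count of evens = 4
Final answer: 4


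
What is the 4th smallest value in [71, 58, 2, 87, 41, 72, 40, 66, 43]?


Sort ascending: [2, 40, 41, 43, 58, 66, 71, 72, 87]
The 4th element (1-indexed) is at index 3.
Value = 43
Final answer: 43


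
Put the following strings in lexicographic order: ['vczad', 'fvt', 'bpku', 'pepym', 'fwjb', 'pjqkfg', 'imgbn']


Compare strings character by character (the first differing letter decides):
  'bpku' < 'fvt' since 'b' < 'f' at position 1
  'fvt' < 'fwjb' since 'v' < 'w' at position 2
  'fwjb' < 'imgbn' since 'f' < 'i' at position 1
  'imgbn' < 'pepym' since 'i' < 'p' at position 1
  'pepym' < 'pjqkfg' since 'e' < 'j' at position 2
  'pjqkfg' < 'vczad' since 'p' < 'v' at position 1
Chaining these comparisons gives the alphabetical order.
Final answer: ['bpku', 'fvt', 'fwjb', 'imgbn', 'pepym', 'pjqkfg', 'vczad']


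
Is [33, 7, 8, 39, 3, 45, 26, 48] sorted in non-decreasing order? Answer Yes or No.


Check consecutive pairs:
  33 <= 7? False
  7 <= 8? True
  8 <= 39? True
  39 <= 3? False
  3 <= 45? True
  45 <= 26? False
  26 <= 48? True
3 consecutive pair(s) are out of order, so the list is not sorted.
Final answer: No


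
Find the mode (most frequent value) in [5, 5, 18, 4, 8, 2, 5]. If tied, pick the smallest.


Count the frequency of each value:
  2 appears 1 time(s)
  4 appears 1 time(s)
  5 appears 3 time(s)
  8 appears 1 time(s)
  18 appears 1 time(s)
Maximum frequency is 3.
Only 5 reaches that frequency, so it is the mode.
Final answer: 5


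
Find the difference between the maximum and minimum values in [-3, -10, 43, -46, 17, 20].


Maximum value: 43
Minimum value: -46
Range = 43 - (-46) = 89
Final answer: 89


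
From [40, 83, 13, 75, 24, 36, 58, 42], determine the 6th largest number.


Sort descending: [83, 75, 58, 42, 40, 36, 24, 13]
The 6th element (1-indexed) is at index 5.
Value = 36
Final answer: 36


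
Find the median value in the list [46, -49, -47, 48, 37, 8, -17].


First, sort the list: [-49, -47, -17, 8, 37, 46, 48]
The list has 7 elements (odd count).
The middle index is 3 (0-based), and the element there is 8.
Final answer: 8


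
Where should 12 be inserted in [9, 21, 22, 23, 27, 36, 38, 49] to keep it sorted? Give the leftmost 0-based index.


List is sorted: [9, 21, 22, 23, 27, 36, 38, 49]
We need the leftmost position where 12 can be inserted, i.e. the first index whose element is >= 12 (or the end of the list if none is).
Binary search with low=0, high=8 (0-based indices):
  low=0, high=8, mid=4: a[4]=27 >= 12, so high = 4
  low=0, high=4, mid=2: a[2]=22 >= 12, so high = 2
  low=0, high=2, mid=1: a[1]=21 >= 12, so high = 1
  low=0, high=1, mid=0: a[0]=9 < 12, so low = 1
Now low = high = 1, so the insertion index is 1.
Final answer: 1


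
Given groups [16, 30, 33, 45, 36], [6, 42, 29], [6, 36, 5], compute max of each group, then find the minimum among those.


Find max of each group:
  Group 1: [16, 30, 33, 45, 36] -> max = 45
  Group 2: [6, 42, 29] -> max = 42
  Group 3: [6, 36, 5] -> max = 36
Maxes: [45, 42, 36]
Minimum of maxes = 36
Final answer: 36


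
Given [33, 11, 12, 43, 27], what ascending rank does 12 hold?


Sort ascending: [11, 12, 27, 33, 43]
Find 12 in the sorted list.
12 is at position 2 (1-indexed).
Final answer: 2


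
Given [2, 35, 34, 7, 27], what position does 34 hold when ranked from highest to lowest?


Sort descending: [35, 34, 27, 7, 2]
Find 34 in the sorted list.
34 is at position 2.
Final answer: 2


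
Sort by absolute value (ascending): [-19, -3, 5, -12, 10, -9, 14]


Compute absolute values:
  |-19| = 19
  |-3| = 3
  |5| = 5
  |-12| = 12
  |10| = 10
  |-9| = 9
  |14| = 14
Absolute values in increasing order: 3 < 5 < 9 < 10 < 12 < 14 < 19
Listing the original numbers in that order gives the answer.
Final answer: [-3, 5, -9, 10, -12, 14, -19]


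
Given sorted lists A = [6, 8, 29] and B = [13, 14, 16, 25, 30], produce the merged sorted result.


List A: [6, 8, 29]
List B: [13, 14, 16, 25, 30]
Repeatedly compare the front elements and take the smaller:
  6 vs 13 -> take 6
  8 vs 13 -> take 8
  29 vs 13 -> take 13
  29 vs 14 -> take 14
  29 vs 16 -> take 16
  29 vs 25 -> take 25
  29 vs 30 -> take 29
  A is exhausted; append the rest of B: [30]
Final answer: [6, 8, 13, 14, 16, 25, 29, 30]


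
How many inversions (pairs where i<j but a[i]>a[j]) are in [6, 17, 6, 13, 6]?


For each element, count the later elements that are smaller than it:
  6 (index 0): smaller elements after it = [] -> 0
  17 (index 1): smaller elements after it = [6, 13, 6] -> 3
  6 (index 2): smaller elements after it = [] -> 0
  13 (index 3): smaller elements after it = [6] -> 1
Total inversions = 0 + 3 + 0 + 1 = 4
Final answer: 4


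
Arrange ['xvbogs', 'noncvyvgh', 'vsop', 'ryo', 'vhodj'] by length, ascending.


Compute lengths:
  'xvbogs' has length 6
  'noncvyvgh' has length 9
  'vsop' has length 4
  'ryo' has length 3
  'vhodj' has length 5
Lengths in increasing order: 3 < 4 < 5 < 6 < 9
Listing the words in that order gives the answer.
Final answer: ['ryo', 'vsop', 'vhodj', 'xvbogs', 'noncvyvgh']


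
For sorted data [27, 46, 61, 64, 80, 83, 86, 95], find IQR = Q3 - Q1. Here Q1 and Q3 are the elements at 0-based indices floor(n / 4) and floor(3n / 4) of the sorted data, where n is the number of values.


The data has n = 8 elements.
Q1 index = floor(8 / 4) = floor(2) = 2; Q3 index = floor(3 * 8 / 4) = floor(6) = 6
Q1 = element at index 2 = 61
Q3 = element at index 6 = 86
IQR = 86 - 61 = 25
Final answer: 25


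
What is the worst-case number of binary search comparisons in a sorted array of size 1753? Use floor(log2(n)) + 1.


Binary search halves the search space each step.
Maximum comparisons = floor(log2(1753)) + 1
log2(1753) = 10.7756
floor(log2(1753)) = 10, so 10 + 1 = 11
Final answer: 11


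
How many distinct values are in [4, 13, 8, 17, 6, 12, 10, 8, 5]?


List all unique values:
Distinct values: [4, 5, 6, 8, 10, 12, 13, 17]
Count = 8
Final answer: 8


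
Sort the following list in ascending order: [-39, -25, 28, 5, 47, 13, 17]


Original list: [-39, -25, 28, 5, 47, 13, 17]
Repeatedly take the smallest remaining element:
  Remaining [-39, -25, 28, 5, 47, 13, 17] -> smallest is -39
  Remaining [-25, 28, 5, 47, 13, 17] -> smallest is -25
  Remaining [28, 5, 47, 13, 17] -> smallest is 5
  Remaining [28, 47, 13, 17] -> smallest is 13
  Remaining [28, 47, 17] -> smallest is 17
  Remaining [28, 47] -> smallest is 28
  Remaining [47] -> smallest is 47
Collecting the picks in order gives the sorted list.
Final answer: [-39, -25, 5, 13, 17, 28, 47]


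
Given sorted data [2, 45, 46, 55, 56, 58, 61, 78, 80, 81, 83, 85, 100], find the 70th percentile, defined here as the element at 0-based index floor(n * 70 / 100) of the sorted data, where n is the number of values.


The dataset has n = 13 elements.
Index = floor(13 * 70 / 100) = floor(910 / 100) = floor(9.1) = 9
Counting from index 0 in the sorted data, the element at index 9 is 81.
Final answer: 81


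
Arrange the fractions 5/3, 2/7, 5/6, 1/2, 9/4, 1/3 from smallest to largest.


Convert to decimal for comparison:
  5/3 = 1.6667
  2/7 = 0.2857
  5/6 = 0.8333
  1/2 = 0.5
  9/4 = 2.25
  1/3 = 0.3333
Decimals in increasing order: 0.2857 < 0.3333 < 0.5 < 0.8333 < 1.6667 < 2.25
Writing each back as its fraction gives the sorted order.
Final answer: 2/7, 1/3, 1/2, 5/6, 5/3, 9/4


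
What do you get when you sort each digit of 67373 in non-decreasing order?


The number 67373 has digits: 6, 7, 3, 7, 3
Sorted: 3, 3, 6, 7, 7
Joining the sorted digits gives the result.
Final answer: 33677


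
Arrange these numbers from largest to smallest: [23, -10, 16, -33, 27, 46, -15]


Original list: [23, -10, 16, -33, 27, 46, -15]
Repeatedly take the largest remaining element:
  Remaining [23, -10, 16, -33, 27, 46, -15] -> largest is 46
  Remaining [23, -10, 16, -33, 27, -15] -> largest is 27
  Remaining [23, -10, 16, -33, -15] -> largest is 23
  Remaining [-10, 16, -33, -15] -> largest is 16
  Remaining [-10, -33, -15] -> largest is -10
  Remaining [-33, -15] -> largest is -15
  Remaining [-33] -> largest is -33
Collecting the picks in order gives the descending list.
Final answer: [46, 27, 23, 16, -10, -15, -33]


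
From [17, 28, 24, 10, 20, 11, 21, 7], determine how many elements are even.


Check each element:
  17 is odd
  28 is even
  24 is even
  10 is even
  20 is even
  11 is odd
  21 is odd
  7 is odd
Evens: [28, 24, 10, 20]
Count of evens = 4
Final answer: 4


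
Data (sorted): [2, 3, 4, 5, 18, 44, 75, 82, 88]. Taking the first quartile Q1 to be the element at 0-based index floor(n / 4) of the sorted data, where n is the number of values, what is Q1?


The list has n = 9 elements.
Q1 index = floor(9 / 4) = floor(2.25) = 2
Counting from index 0 in the sorted data, the element at index 2 is 4.
Final answer: 4


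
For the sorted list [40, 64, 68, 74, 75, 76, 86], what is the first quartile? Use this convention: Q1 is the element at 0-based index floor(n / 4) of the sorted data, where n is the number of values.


The list has n = 7 elements.
Q1 index = floor(7 / 4) = floor(1.75) = 1
Counting from index 0 in the sorted data, the element at index 1 is 64.
Final answer: 64


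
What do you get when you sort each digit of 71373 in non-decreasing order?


The number 71373 has digits: 7, 1, 3, 7, 3
Sorted: 1, 3, 3, 7, 7
Joining the sorted digits gives the result.
Final answer: 13377


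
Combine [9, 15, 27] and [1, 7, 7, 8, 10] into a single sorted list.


List A: [9, 15, 27]
List B: [1, 7, 7, 8, 10]
Repeatedly compare the front elements and take the smaller:
  9 vs 1 -> take 1
  9 vs 7 -> take 7
  9 vs 7 -> take 7
  9 vs 8 -> take 8
  9 vs 10 -> take 9
  15 vs 10 -> take 10
  B is exhausted; append the rest of A: [15, 27]
Final answer: [1, 7, 7, 8, 9, 10, 15, 27]


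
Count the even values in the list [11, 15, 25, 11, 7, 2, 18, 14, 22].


Check each element:
  11 is odd
  15 is odd
  25 is odd
  11 is odd
  7 is odd
  2 is even
  18 is even
  14 is even
  22 is even
Evens: [2, 18, 14, 22]
Count of evens = 4
Final answer: 4
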